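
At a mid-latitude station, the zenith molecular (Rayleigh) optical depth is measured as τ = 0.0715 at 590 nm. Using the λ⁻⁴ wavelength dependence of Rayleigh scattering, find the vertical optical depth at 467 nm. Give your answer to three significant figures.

0.182

τ(467 nm) = τ(590 nm) × (590/467)⁴ = 0.0715 × (1.2634)⁴ = 0.0715 × 2.5477 = 0.1822.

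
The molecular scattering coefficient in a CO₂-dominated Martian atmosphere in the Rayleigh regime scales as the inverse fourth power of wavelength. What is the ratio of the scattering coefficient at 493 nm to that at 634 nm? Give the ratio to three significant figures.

Rayleigh scattering ∝ λ⁻⁴, so the ratio of coefficients is the inverse fourth power of the wavelength ratio.
σ(493)/σ(634) = (634/493)⁴ = (1.2860)⁴ = 2.735.

2.74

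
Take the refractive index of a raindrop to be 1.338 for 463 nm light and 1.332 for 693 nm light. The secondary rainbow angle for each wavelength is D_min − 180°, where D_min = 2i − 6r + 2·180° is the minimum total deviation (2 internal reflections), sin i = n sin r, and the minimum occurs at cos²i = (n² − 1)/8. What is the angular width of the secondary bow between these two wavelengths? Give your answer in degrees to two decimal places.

1.56°

At 463 nm (n = 1.338): cos²i = 0.09878 → i = 71.682°, r = 45.195°, D_min = 232.193°, rainbow angle = 52.193°.
At 693 nm (n = 1.332): cos²i = 0.09678 → i = 71.875°, r = 45.520°, D_min = 230.628°, rainbow angle = 50.628°.
Angular width = |52.193° − 50.628°| = 1.564°.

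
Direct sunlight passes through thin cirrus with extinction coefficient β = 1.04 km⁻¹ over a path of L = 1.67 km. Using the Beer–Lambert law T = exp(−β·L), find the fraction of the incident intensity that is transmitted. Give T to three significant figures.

τ = β·L = 1.04 × 1.67 = 1.7368.
T = exp(−1.7368) = 0.1761.

0.176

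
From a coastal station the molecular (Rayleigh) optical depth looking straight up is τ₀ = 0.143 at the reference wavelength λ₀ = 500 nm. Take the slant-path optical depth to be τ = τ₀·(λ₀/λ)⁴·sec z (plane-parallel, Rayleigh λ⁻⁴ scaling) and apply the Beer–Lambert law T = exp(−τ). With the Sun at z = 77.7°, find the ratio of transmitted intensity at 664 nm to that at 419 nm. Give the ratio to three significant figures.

3.14

Airmass: sec 77.7° = 4.6942.
τ(664 nm) = 0.143 × (500/664)⁴ × 4.6942 = 0.143 × 0.3215 × 4.6942 = 0.2158.
τ(419 nm) = 0.143 × (500/419)⁴ × 4.6942 = 0.143 × 2.0278 × 4.6942 = 1.3612.
T(664)/T(419) = exp(τ_B − τ_A) = exp(1.1454) = 3.1436.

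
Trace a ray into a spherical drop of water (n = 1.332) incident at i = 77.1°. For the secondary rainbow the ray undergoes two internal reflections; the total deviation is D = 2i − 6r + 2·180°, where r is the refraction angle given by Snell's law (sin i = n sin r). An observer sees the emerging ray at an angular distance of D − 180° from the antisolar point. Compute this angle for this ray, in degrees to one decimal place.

sin r = sin 77.1° / 1.332 = 0.9748/1.332 = 0.7318; r = 47.04°.
D = 2·77.1° − 6·47.04° + 2·180° = 154.20° − 282.23° + 360° = 231.97°.
Angle from antisolar point = D − 180° = 51.97°.

52.0°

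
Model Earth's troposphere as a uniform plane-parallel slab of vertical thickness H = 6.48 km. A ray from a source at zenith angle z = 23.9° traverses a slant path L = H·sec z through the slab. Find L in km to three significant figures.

7.09 km

sec z = 1/cos 23.9° = 1.0938.
L = 6.48 × 1.0938 = 7.088 km.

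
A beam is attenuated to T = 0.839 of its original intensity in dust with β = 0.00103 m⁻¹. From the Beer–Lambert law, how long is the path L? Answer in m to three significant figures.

170 m

Beer–Lambert: T = exp(−βL) ⇒ L = −ln(T)/β = −ln(0.839)/0.00103 = 0.1755/0.00103 = 170.4 m.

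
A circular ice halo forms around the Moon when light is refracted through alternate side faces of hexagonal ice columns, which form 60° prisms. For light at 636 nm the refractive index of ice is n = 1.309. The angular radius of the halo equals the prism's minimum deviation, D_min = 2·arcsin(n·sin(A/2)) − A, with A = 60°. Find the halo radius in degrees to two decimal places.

n·sin(A/2) = 1.309 × sin 30° = 1.309 × 0.5000 = 0.6545.
D_min = 2·arcsin(0.6545) − 60° = 2 × 40.882° − 60° = 21.763°.

21.76°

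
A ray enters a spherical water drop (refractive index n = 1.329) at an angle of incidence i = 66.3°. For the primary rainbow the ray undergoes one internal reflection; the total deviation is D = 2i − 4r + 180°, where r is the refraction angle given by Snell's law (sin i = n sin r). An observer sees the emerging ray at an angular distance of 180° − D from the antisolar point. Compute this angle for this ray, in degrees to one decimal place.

41.6°

sin r = sin 66.3° / 1.329 = 0.9157/1.329 = 0.6890; r = 43.55°.
D = 2·66.3° − 4·43.55° + 180° = 132.60° − 174.20° + 180° = 138.40°.
Angle from antisolar point = 180° − D = 41.60°.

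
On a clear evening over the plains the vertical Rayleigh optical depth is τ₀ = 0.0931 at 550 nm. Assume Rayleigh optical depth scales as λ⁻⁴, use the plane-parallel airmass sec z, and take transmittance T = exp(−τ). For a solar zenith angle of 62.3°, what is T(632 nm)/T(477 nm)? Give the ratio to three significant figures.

Airmass: sec 62.3° = 2.1513.
τ(632 nm) = 0.0931 × (550/632)⁴ × 2.1513 = 0.0931 × 0.5736 × 2.1513 = 0.1149.
τ(477 nm) = 0.0931 × (550/477)⁴ × 2.1513 = 0.0931 × 1.7676 × 2.1513 = 0.3540.
T(632)/T(477) = exp(τ_B − τ_A) = exp(0.2391) = 1.2702.

1.27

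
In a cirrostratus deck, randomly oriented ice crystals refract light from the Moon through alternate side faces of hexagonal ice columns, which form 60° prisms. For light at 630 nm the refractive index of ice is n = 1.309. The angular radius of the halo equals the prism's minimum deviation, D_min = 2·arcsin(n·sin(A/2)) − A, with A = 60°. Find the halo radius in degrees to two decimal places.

n·sin(A/2) = 1.309 × sin 30° = 1.309 × 0.5000 = 0.6545.
D_min = 2·arcsin(0.6545) − 60° = 2 × 40.882° − 60° = 21.763°.

21.76°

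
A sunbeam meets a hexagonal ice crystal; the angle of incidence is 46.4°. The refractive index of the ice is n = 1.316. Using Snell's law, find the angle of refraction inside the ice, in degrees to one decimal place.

33.4°

Snell: sin θ_r = sin θ_i / n = sin 46.4° / 1.316 = 0.7242 / 1.316 = 0.5503.
θ_r = arcsin(0.5503) = 33.39°.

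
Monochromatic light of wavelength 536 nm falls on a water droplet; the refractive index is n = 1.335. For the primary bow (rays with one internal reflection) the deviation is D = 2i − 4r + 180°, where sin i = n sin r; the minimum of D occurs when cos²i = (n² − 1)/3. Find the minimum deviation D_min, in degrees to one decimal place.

138.2°

cos²i = (1.78222 − 1)/3 = 0.26074; i = arccos(0.51063) = 59.294°.
sin r = sin 59.294°/1.335 = 0.64405; r = 40.094°.
D_min = 2·59.294° − 4·40.094° + 180° = 138.212°.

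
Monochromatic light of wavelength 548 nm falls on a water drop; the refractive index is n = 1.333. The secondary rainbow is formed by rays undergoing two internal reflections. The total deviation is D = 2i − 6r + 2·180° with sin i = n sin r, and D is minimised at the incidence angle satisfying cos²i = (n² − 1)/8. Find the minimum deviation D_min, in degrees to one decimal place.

cos²i = (1.77689 − 1)/8 = 0.09711; i = arccos(0.31163) = 71.843°.
sin r = sin 71.843°/1.333 = 0.71283; r = 45.466°.
D_min = 2·71.843° − 6·45.466° + 360° = 230.891°.

230.9°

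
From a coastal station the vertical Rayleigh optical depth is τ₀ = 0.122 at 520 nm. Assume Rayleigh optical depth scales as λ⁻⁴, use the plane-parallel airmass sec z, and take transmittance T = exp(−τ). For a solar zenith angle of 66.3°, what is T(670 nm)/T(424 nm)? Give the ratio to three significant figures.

1.78

Airmass: sec 66.3° = 2.4879.
τ(670 nm) = 0.122 × (520/670)⁴ × 2.4879 = 0.122 × 0.3628 × 2.4879 = 0.1101.
τ(424 nm) = 0.122 × (520/424)⁴ × 2.4879 = 0.122 × 2.2623 × 2.4879 = 0.6867.
T(670)/T(424) = exp(τ_B − τ_A) = exp(0.5765) = 1.7798.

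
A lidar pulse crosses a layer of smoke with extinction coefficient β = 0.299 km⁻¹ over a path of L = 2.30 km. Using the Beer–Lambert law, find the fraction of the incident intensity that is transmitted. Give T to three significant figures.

0.503

τ = β·L = 0.299 × 2.30 = 0.6877.
T = exp(−0.6877) = 0.5027.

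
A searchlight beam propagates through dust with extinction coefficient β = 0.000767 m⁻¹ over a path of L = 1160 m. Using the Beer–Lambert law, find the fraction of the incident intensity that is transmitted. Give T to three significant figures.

0.411

τ = β·L = 0.000767 × 1160 = 0.8897.
T = exp(−0.8897) = 0.4108.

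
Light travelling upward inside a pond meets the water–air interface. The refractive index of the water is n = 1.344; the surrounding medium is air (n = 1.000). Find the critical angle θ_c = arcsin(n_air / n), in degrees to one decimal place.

48.1°

sin θ_c = n_air / n = 1.000 / 1.344 = 0.7440.
θ_c = arcsin(0.7440) = 48.08°.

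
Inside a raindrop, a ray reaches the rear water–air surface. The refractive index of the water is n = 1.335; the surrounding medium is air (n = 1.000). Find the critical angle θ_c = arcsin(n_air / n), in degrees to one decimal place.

sin θ_c = n_air / n = 1.000 / 1.335 = 0.7491.
θ_c = arcsin(0.7491) = 48.51°.

48.5°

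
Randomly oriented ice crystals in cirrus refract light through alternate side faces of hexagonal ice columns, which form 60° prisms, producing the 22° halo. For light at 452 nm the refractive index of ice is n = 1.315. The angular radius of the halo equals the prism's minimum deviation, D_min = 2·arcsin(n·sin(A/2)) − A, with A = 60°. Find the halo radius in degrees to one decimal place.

n·sin(A/2) = 1.315 × sin 30° = 1.315 × 0.5000 = 0.6575.
D_min = 2·arcsin(0.6575) − 60° = 2 × 41.109° − 60° = 22.219°.

22.2°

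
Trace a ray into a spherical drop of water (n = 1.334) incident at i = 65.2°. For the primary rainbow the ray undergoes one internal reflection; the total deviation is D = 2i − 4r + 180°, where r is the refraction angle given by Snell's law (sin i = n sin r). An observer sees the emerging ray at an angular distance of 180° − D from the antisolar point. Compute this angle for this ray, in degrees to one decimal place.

sin r = sin 65.2° / 1.334 = 0.9078/1.334 = 0.6805; r = 42.88°.
D = 2·65.2° − 4·42.88° + 180° = 130.40° − 171.53° + 180° = 138.87°.
Angle from antisolar point = 180° − D = 41.13°.

41.1°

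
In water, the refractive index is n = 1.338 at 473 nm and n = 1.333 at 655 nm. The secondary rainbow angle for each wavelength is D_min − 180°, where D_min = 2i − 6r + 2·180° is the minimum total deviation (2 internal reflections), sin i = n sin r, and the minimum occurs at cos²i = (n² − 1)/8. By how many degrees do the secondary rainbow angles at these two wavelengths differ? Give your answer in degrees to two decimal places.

1.30°

At 473 nm (n = 1.338): cos²i = 0.09878 → i = 71.682°, r = 45.195°, D_min = 232.193°, rainbow angle = 52.193°.
At 655 nm (n = 1.333): cos²i = 0.09711 → i = 71.843°, r = 45.466°, D_min = 230.891°, rainbow angle = 50.891°.
Angular width = |52.193° − 50.891°| = 1.302°.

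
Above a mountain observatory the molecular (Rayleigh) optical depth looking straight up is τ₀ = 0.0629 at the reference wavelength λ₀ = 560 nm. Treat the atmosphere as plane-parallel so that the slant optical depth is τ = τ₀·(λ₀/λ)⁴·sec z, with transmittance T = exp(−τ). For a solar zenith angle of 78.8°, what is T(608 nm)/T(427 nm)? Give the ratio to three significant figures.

2.06

Airmass: sec 78.8° = 5.1484.
τ(608 nm) = 0.0629 × (560/608)⁴ × 5.1484 = 0.0629 × 0.7197 × 5.1484 = 0.2331.
τ(427 nm) = 0.0629 × (560/427)⁴ × 5.1484 = 0.0629 × 2.9583 × 5.1484 = 0.9580.
T(608)/T(427) = exp(τ_B − τ_A) = exp(0.7249) = 2.0646.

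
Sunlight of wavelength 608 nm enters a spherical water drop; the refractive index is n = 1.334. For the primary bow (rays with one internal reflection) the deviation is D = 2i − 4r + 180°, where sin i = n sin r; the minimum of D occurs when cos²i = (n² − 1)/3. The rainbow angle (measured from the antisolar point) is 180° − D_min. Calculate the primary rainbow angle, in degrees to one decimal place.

41.9°

cos²i = (1.77956 − 1)/3 = 0.25985; i = arccos(0.50976) = 59.352°.
sin r = sin 59.352°/1.334 = 0.64492; r = 40.159°.
D_min = 2·59.352° − 4·40.159° + 180° = 138.067°.
Rainbow angle = 180° − D_min = 41.933°.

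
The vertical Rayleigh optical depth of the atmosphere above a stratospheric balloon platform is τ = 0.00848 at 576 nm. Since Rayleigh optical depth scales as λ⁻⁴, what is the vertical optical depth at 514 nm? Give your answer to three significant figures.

τ(514 nm) = τ(576 nm) × (576/514)⁴ = 0.00848 × (1.1206)⁴ = 0.00848 × 1.5770 = 0.0134.

0.0134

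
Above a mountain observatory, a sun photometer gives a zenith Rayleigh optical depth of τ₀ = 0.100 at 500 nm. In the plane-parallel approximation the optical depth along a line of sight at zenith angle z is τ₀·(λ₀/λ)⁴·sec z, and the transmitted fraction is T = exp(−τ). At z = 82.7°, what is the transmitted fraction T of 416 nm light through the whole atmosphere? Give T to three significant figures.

sec 82.7° = 7.8700.
τ = 0.100 × (500/416)⁴ × 7.8700 = 0.100 × 2.0869 × 7.8700 = 1.6424.
T = exp(−1.6424) = 0.1935.

0.194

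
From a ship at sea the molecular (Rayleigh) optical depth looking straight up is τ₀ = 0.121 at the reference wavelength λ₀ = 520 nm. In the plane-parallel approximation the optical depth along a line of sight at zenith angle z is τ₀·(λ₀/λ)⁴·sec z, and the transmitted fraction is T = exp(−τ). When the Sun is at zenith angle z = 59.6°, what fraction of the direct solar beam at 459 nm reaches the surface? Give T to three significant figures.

0.674

sec 59.6° = 1.9762.
τ = 0.121 × (520/459)⁴ × 1.9762 = 0.121 × 1.6473 × 1.9762 = 0.3939.
T = exp(−0.3939) = 0.6744.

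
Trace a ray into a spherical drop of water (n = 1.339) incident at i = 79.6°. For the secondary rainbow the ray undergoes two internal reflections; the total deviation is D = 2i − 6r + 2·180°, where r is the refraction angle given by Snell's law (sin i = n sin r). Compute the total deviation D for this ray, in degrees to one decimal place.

sin r = sin 79.6° / 1.339 = 0.9836/1.339 = 0.7346; r = 47.27°.
D = 2·79.6° − 6·47.27° + 2·180° = 159.20° − 283.62° + 360° = 235.58°.

235.6°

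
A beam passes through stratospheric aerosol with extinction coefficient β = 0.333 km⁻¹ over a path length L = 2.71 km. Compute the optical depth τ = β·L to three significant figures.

τ = β·L = 0.333 × 2.71 = 0.9024.

0.902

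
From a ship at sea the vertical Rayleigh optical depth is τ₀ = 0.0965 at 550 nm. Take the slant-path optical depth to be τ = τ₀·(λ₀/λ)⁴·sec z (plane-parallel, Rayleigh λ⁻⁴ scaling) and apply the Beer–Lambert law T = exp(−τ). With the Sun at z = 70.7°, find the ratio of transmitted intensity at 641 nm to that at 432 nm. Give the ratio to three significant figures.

1.84

Airmass: sec 70.7° = 3.0256.
τ(641 nm) = 0.0965 × (550/641)⁴ × 3.0256 = 0.0965 × 0.5420 × 3.0256 = 0.1583.
τ(432 nm) = 0.0965 × (550/432)⁴ × 3.0256 = 0.0965 × 2.6273 × 3.0256 = 0.7671.
T(641)/T(432) = exp(τ_B − τ_A) = exp(0.6088) = 1.8383.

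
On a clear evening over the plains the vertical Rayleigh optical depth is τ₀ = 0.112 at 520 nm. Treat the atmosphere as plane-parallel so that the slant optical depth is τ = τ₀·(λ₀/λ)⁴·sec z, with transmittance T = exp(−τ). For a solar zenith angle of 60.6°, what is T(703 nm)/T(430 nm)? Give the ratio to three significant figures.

1.52

Airmass: sec 60.6° = 2.0371.
τ(703 nm) = 0.112 × (520/703)⁴ × 2.0371 = 0.112 × 0.2994 × 2.0371 = 0.0683.
τ(430 nm) = 0.112 × (520/430)⁴ × 2.0371 = 0.112 × 2.1386 × 2.0371 = 0.4879.
T(703)/T(430) = exp(τ_B − τ_A) = exp(0.4196) = 1.5214.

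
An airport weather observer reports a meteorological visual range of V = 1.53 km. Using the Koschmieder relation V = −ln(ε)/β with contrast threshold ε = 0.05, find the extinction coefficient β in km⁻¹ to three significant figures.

1.96 km⁻¹

β = −ln(0.05) / V = 2.996 / 1.53 = 1.9580 km⁻¹.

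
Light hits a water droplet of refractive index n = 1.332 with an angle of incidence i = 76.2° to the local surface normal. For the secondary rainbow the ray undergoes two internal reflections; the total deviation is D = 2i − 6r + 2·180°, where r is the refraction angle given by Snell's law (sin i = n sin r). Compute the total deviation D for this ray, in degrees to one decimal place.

231.5°

sin r = sin 76.2° / 1.332 = 0.9711/1.332 = 0.7291; r = 46.81°.
D = 2·76.2° − 6·46.81° + 2·180° = 152.40° − 280.86° + 360° = 231.54°.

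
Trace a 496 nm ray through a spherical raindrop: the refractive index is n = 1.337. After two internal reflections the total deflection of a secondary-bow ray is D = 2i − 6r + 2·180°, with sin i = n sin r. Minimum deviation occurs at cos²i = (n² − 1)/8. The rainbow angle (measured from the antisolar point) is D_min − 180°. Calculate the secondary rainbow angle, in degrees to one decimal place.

cos²i = (1.78757 − 1)/8 = 0.09845; i = arccos(0.31376) = 71.714°.
sin r = sin 71.714°/1.337 = 0.71017; r = 45.249°.
D_min = 2·71.714° − 6·45.249° + 360° = 231.934°.
Rainbow angle = D_min − 180° = 51.934°.

51.9°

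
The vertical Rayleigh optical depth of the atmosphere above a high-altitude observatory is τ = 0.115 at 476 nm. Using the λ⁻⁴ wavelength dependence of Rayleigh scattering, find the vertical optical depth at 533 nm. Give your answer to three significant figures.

τ(533 nm) = τ(476 nm) × (476/533)⁴ = 0.115 × (0.8931)⁴ = 0.115 × 0.6361 = 0.0732.

0.0732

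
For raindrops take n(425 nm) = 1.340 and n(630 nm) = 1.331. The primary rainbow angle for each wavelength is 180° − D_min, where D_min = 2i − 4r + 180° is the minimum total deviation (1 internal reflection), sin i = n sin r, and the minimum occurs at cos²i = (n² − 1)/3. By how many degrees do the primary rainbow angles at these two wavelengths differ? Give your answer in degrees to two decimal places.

At 425 nm (n = 1.340): cos²i = 0.26520 → i = 59.004°, r = 39.770°, D_min = 138.929°, rainbow angle = 41.071°.
At 630 nm (n = 1.331): cos²i = 0.25719 → i = 59.527°, r = 40.356°, D_min = 137.630°, rainbow angle = 42.370°.
Angular width = |41.071° − 42.370°| = 1.299°.

1.30°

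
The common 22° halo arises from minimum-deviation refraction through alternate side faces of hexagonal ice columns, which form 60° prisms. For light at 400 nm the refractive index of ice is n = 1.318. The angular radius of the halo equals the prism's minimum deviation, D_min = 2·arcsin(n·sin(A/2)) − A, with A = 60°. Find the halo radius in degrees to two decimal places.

22.45°

n·sin(A/2) = 1.318 × sin 30° = 1.318 × 0.5000 = 0.6590.
D_min = 2·arcsin(0.6590) − 60° = 2 × 41.224° − 60° = 22.447°.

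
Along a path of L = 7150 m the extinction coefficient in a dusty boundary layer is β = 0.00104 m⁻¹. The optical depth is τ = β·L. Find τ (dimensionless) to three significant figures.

7.44

τ = β·L = 0.00104 × 7150 = 7.4360.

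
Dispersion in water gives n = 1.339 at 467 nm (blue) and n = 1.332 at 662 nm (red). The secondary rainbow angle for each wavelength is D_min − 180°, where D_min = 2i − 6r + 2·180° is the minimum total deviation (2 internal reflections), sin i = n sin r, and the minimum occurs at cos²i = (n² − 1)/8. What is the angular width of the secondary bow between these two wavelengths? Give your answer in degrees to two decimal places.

1.82°

At 467 nm (n = 1.339): cos²i = 0.09912 → i = 71.650°, r = 45.141°, D_min = 232.451°, rainbow angle = 52.451°.
At 662 nm (n = 1.332): cos²i = 0.09678 → i = 71.875°, r = 45.520°, D_min = 230.628°, rainbow angle = 50.628°.
Angular width = |52.451° − 50.628°| = 1.823°.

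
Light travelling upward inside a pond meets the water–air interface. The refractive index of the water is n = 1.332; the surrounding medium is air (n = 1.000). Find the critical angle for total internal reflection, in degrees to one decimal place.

sin θ_c = n_air / n = 1.000 / 1.332 = 0.7508.
θ_c = arcsin(0.7508) = 48.66°.

48.7°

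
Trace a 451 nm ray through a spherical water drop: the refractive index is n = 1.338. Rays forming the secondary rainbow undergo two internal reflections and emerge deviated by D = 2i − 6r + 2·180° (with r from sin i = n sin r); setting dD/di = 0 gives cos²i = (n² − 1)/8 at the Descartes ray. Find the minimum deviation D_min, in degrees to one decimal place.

cos²i = (1.79024 − 1)/8 = 0.09878; i = arccos(0.31429) = 71.682°.
sin r = sin 71.682°/1.338 = 0.70951; r = 45.195°.
D_min = 2·71.682° − 6·45.195° + 360° = 232.193°.

232.2°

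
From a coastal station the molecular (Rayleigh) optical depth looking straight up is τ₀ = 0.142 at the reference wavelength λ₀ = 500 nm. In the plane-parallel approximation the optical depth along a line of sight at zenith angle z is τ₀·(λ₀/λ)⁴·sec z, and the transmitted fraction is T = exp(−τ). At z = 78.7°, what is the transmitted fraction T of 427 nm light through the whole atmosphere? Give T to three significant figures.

sec 78.7° = 5.1034.
τ = 0.142 × (500/427)⁴ × 5.1034 = 0.142 × 1.8800 × 5.1034 = 1.3624.
T = exp(−1.3624) = 0.2560.

0.256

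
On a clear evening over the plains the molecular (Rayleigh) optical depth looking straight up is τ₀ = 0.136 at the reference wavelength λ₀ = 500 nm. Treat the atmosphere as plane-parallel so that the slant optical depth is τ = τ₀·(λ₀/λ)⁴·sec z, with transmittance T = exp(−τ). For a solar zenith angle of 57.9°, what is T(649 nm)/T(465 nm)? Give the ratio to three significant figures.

Airmass: sec 57.9° = 1.8818.
τ(649 nm) = 0.136 × (500/649)⁴ × 1.8818 = 0.136 × 0.3523 × 1.8818 = 0.0902.
τ(465 nm) = 0.136 × (500/465)⁴ × 1.8818 = 0.136 × 1.3368 × 1.8818 = 0.3421.
T(649)/T(465) = exp(τ_B − τ_A) = exp(0.2520) = 1.2866.

1.29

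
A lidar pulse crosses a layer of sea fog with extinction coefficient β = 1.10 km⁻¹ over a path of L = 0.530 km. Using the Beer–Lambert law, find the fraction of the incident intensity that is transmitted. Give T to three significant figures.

τ = β·L = 1.10 × 0.530 = 0.5830.
T = exp(−0.5830) = 0.5582.

0.558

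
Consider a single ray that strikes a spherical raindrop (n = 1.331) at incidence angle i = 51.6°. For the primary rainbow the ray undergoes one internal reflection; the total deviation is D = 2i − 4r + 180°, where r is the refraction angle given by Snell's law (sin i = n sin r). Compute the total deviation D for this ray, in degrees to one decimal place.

138.9°

sin r = sin 51.6° / 1.331 = 0.7837/1.331 = 0.5888; r = 36.07°.
D = 2·51.6° − 4·36.07° + 180° = 103.20° − 144.29° + 180° = 138.91°.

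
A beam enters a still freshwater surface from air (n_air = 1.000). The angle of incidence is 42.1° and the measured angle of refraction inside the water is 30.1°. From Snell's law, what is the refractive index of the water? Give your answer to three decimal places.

n = sin θ_i / sin θ_r = sin 42.1° / sin 30.1° = 0.6704 / 0.5015 = 1.3368.

1.337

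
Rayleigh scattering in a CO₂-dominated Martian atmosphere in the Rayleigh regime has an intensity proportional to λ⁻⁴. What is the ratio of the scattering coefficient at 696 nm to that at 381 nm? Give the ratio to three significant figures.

0.0898

Rayleigh scattering ∝ λ⁻⁴, so the ratio of coefficients is the inverse fourth power of the wavelength ratio.
σ(696)/σ(381) = (381/696)⁴ = (0.5474)⁴ = 0.0898.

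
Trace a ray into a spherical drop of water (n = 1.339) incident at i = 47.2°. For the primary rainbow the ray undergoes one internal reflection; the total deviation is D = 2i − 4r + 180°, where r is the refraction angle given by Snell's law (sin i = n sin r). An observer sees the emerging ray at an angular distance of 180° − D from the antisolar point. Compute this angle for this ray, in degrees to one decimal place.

sin r = sin 47.2° / 1.339 = 0.7337/1.339 = 0.5480; r = 33.23°.
D = 2·47.2° − 4·33.23° + 180° = 94.40° − 132.91° + 180° = 141.49°.
Angle from antisolar point = 180° − D = 38.51°.

38.5°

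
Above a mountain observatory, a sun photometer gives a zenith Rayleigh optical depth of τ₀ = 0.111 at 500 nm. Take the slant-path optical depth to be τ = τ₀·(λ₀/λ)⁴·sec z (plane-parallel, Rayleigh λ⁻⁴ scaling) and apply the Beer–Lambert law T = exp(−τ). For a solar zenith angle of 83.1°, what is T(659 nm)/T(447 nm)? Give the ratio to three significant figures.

3.13

Airmass: sec 83.1° = 8.3238.
τ(659 nm) = 0.111 × (500/659)⁴ × 8.3238 = 0.111 × 0.3314 × 8.3238 = 0.3062.
τ(447 nm) = 0.111 × (500/447)⁴ × 8.3238 = 0.111 × 1.5655 × 8.3238 = 1.4464.
T(659)/T(447) = exp(τ_B − τ_A) = exp(1.1402) = 3.1275.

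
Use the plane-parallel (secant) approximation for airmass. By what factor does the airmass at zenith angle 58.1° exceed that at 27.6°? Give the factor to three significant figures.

X(58.1°)/X(27.6°) = sec 58.1° / sec 27.6° = cos 27.6° / cos 58.1° = 0.8862/0.5284 = 1.6770.

1.68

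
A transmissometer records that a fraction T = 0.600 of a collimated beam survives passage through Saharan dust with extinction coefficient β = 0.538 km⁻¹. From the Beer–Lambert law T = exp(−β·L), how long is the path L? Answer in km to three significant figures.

0.949 km

Beer–Lambert: T = exp(−βL) ⇒ L = −ln(T)/β = −ln(0.600)/0.538 = 0.5108/0.538 = 0.9495 km.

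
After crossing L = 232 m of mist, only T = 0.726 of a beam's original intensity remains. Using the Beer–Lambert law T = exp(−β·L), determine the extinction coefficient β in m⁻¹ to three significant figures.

0.00138 m⁻¹

Beer–Lambert: T = exp(−βL) ⇒ β = −ln(T)/L = −ln(0.726)/232 = 0.3202/232 = 0.00138 m⁻¹.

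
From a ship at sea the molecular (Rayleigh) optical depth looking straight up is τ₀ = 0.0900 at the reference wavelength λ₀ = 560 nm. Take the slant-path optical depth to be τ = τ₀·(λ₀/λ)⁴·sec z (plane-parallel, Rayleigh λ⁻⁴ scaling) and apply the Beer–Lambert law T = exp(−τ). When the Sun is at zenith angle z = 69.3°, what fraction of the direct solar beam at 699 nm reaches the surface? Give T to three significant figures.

sec 69.3° = 2.8291.
τ = 0.0900 × (560/699)⁴ × 2.8291 = 0.0900 × 0.4119 × 2.8291 = 0.1049.
T = exp(−0.1049) = 0.9004.

0.900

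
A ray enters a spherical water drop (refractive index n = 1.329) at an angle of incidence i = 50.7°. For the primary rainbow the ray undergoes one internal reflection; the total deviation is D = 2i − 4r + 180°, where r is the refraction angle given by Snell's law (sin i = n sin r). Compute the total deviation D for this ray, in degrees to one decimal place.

139.0°

sin r = sin 50.7° / 1.329 = 0.7738/1.329 = 0.5823; r = 35.61°.
D = 2·50.7° − 4·35.61° + 180° = 101.40° − 142.44° + 180° = 138.96°.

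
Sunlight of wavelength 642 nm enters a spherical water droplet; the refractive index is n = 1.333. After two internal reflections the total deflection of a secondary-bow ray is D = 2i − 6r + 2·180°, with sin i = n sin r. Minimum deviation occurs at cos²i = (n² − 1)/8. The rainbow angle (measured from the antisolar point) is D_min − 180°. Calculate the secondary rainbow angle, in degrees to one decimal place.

cos²i = (1.77689 − 1)/8 = 0.09711; i = arccos(0.31163) = 71.843°.
sin r = sin 71.843°/1.333 = 0.71283; r = 45.466°.
D_min = 2·71.843° − 6·45.466° + 360° = 230.891°.
Rainbow angle = D_min − 180° = 50.891°.

50.9°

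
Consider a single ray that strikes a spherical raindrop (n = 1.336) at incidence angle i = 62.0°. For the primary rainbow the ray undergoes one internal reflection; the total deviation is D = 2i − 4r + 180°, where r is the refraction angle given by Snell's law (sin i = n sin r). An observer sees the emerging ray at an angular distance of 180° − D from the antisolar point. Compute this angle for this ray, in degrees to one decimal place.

sin r = sin 62.0° / 1.336 = 0.8829/1.336 = 0.6609; r = 41.37°.
D = 2·62.0° − 4·41.37° + 180° = 124.00° − 165.47° + 180° = 138.53°.
Angle from antisolar point = 180° − D = 41.47°.

41.5°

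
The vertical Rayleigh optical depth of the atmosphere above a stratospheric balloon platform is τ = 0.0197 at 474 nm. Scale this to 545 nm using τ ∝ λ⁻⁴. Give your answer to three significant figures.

τ(545 nm) = τ(474 nm) × (474/545)⁴ = 0.0197 × (0.8697)⁴ = 0.0197 × 0.5722 = 0.0113.

0.0113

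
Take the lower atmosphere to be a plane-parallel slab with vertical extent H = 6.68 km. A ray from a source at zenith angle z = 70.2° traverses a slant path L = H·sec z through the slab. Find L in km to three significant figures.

19.7 km

sec z = 1/cos 70.2° = 2.9521.
L = 6.68 × 2.9521 = 19.720 km.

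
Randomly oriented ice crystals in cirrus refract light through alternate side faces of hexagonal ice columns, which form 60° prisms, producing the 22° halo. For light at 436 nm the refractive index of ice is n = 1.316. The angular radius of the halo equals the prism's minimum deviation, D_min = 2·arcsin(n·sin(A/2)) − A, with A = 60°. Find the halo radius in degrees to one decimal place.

n·sin(A/2) = 1.316 × sin 30° = 1.316 × 0.5000 = 0.6580.
D_min = 2·arcsin(0.6580) − 60° = 2 × 41.148° − 60° = 22.295°.

22.3°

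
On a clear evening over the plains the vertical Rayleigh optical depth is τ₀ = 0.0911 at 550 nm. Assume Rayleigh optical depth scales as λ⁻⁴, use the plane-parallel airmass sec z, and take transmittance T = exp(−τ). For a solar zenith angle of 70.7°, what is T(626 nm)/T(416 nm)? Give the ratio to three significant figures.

Airmass: sec 70.7° = 3.0256.
τ(626 nm) = 0.0911 × (550/626)⁴ × 3.0256 = 0.0911 × 0.5959 × 3.0256 = 0.1642.
τ(416 nm) = 0.0911 × (550/416)⁴ × 3.0256 = 0.0911 × 3.0555 × 3.0256 = 0.8422.
T(626)/T(416) = exp(τ_B − τ_A) = exp(0.6779) = 1.9698.

1.97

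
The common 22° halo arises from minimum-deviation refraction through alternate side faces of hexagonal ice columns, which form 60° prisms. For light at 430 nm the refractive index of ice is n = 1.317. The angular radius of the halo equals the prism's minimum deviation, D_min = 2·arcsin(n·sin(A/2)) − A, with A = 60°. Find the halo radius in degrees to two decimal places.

n·sin(A/2) = 1.317 × sin 30° = 1.317 × 0.5000 = 0.6585.
D_min = 2·arcsin(0.6585) − 60° = 2 × 41.186° − 60° = 22.371°.

22.37°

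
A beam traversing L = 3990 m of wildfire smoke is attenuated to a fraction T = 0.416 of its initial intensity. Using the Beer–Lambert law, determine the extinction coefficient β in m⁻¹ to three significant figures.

Beer–Lambert: T = exp(−βL) ⇒ β = −ln(T)/L = −ln(0.416)/3990 = 0.8771/3990 = 0.0002198 m⁻¹.

0.000220 m⁻¹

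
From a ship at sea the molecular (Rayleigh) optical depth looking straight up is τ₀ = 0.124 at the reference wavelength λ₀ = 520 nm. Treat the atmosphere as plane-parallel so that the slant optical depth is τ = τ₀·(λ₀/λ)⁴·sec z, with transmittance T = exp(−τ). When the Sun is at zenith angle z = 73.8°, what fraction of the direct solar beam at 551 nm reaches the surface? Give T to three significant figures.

0.703

sec 73.8° = 3.5843.
τ = 0.124 × (520/551)⁴ × 3.5843 = 0.124 × 0.7932 × 3.5843 = 0.3526.
T = exp(−0.3526) = 0.7029.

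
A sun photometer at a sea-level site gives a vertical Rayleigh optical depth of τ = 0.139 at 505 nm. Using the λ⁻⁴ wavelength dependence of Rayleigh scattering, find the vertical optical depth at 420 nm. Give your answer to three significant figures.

0.291

τ(420 nm) = τ(505 nm) × (505/420)⁴ = 0.139 × (1.2024)⁴ = 0.139 × 2.0901 = 0.2905.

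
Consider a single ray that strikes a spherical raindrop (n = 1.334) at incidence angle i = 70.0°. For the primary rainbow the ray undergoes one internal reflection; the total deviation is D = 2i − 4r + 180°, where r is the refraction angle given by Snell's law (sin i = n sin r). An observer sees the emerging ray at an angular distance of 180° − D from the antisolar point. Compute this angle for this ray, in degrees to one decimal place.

39.1°

sin r = sin 70.0° / 1.334 = 0.9397/1.334 = 0.7044; r = 44.78°.
D = 2·70.0° − 4·44.78° + 180° = 140.00° − 179.13° + 180° = 140.87°.
Angle from antisolar point = 180° − D = 39.13°.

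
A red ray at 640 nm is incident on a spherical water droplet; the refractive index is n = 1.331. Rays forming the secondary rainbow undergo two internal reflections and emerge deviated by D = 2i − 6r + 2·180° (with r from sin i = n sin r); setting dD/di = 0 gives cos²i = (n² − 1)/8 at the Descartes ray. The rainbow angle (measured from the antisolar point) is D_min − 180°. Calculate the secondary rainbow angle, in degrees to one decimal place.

50.4°

cos²i = (1.77156 − 1)/8 = 0.09645; i = arccos(0.31056) = 71.907°.
sin r = sin 71.907°/1.331 = 0.71417; r = 45.575°.
D_min = 2·71.907° − 6·45.575° + 360° = 230.365°.
Rainbow angle = D_min − 180° = 50.365°.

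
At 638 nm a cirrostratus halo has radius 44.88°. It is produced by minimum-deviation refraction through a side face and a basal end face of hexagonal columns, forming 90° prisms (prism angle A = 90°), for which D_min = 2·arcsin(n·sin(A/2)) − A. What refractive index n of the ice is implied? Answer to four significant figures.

1.306

Rearranging: n = sin((D_min + A)/2) / sin(A/2).
(D_min + A)/2 = (44.88° + 90°)/2 = 67.440°.
n = sin 67.440° / sin 45° = 0.9235 / 0.7071 = 1.3060.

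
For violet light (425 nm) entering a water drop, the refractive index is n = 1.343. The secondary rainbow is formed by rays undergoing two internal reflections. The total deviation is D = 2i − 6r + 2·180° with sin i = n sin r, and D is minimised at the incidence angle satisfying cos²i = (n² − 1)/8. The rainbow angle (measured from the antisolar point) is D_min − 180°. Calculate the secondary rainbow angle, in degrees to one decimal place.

53.5°

cos²i = (1.80365 − 1)/8 = 0.10046; i = arccos(0.31695) = 71.522°.
sin r = sin 71.522°/1.343 = 0.70621; r = 44.928°.
D_min = 2·71.522° − 6·44.928° + 360° = 233.478°.
Rainbow angle = D_min − 180° = 53.478°.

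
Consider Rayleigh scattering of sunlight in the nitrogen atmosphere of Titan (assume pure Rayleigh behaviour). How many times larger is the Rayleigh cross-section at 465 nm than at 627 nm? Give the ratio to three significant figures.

Rayleigh scattering ∝ λ⁻⁴, so the ratio of coefficients is the inverse fourth power of the wavelength ratio.
σ(465)/σ(627) = (627/465)⁴ = (1.3484)⁴ = 3.306.

3.31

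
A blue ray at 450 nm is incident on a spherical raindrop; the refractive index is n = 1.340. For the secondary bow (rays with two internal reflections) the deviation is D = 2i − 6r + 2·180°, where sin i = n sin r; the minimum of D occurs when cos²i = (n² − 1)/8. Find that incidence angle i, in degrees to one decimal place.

cos²i = (1.340² − 1)/8 = (1.79560 − 1)/8 = 0.09945.
cos i = 0.31536, so i = 71.618°.

71.6°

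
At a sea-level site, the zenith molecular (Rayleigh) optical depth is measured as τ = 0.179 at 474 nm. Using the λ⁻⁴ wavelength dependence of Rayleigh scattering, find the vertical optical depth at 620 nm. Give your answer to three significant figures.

τ(620 nm) = τ(474 nm) × (474/620)⁴ = 0.179 × (0.7645)⁴ = 0.179 × 0.3416 = 0.0612.

0.0612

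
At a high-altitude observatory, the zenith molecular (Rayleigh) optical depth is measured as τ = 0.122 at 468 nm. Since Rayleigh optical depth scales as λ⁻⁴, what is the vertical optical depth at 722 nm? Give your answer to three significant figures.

τ(722 nm) = τ(468 nm) × (468/722)⁴ = 0.122 × (0.6482)⁴ = 0.122 × 0.1765 = 0.0215.

0.0215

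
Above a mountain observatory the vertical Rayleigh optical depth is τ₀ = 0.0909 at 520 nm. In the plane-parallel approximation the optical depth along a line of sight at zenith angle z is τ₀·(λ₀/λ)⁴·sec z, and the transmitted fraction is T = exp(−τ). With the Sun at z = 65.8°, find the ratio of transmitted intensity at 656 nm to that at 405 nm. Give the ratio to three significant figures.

1.67

Airmass: sec 65.8° = 2.4395.
τ(656 nm) = 0.0909 × (520/656)⁴ × 2.4395 = 0.0909 × 0.3948 × 2.4395 = 0.0876.
τ(405 nm) = 0.0909 × (520/405)⁴ × 2.4395 = 0.0909 × 2.7176 × 2.4395 = 0.6026.
T(656)/T(405) = exp(τ_B − τ_A) = exp(0.5151) = 1.6738.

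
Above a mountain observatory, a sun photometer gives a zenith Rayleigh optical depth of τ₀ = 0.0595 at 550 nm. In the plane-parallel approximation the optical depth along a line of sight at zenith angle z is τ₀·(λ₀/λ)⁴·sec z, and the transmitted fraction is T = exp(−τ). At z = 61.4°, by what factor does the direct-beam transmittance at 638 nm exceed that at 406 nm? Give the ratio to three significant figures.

Airmass: sec 61.4° = 2.0890.
τ(638 nm) = 0.0595 × (550/638)⁴ × 2.0890 = 0.0595 × 0.5523 × 2.0890 = 0.0686.
τ(406 nm) = 0.0595 × (550/406)⁴ × 2.0890 = 0.0595 × 3.3678 × 2.0890 = 0.4186.
T(638)/T(406) = exp(τ_B − τ_A) = exp(0.3500) = 1.4190.

1.42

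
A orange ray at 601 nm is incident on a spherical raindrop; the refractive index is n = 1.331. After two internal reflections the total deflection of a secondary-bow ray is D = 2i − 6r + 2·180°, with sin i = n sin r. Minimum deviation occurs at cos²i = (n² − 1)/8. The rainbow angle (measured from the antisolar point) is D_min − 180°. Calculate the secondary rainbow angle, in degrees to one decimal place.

cos²i = (1.77156 − 1)/8 = 0.09645; i = arccos(0.31056) = 71.907°.
sin r = sin 71.907°/1.331 = 0.71417; r = 45.575°.
D_min = 2·71.907° − 6·45.575° + 360° = 230.365°.
Rainbow angle = D_min − 180° = 50.365°.

50.4°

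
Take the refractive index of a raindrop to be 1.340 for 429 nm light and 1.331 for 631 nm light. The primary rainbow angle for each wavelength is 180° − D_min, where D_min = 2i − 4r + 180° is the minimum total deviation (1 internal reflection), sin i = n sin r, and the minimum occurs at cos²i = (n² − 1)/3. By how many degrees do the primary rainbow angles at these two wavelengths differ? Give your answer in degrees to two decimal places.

1.30°

At 429 nm (n = 1.340): cos²i = 0.26520 → i = 59.004°, r = 39.770°, D_min = 138.929°, rainbow angle = 41.071°.
At 631 nm (n = 1.331): cos²i = 0.25719 → i = 59.527°, r = 40.356°, D_min = 137.630°, rainbow angle = 42.370°.
Angular width = |41.071° − 42.370°| = 1.299°.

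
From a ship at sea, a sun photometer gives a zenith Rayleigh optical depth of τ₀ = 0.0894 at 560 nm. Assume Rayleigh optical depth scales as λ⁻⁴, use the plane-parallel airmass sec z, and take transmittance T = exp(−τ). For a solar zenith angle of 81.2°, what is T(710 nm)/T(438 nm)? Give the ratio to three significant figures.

Airmass: sec 81.2° = 6.5366.
τ(710 nm) = 0.0894 × (560/710)⁴ × 6.5366 = 0.0894 × 0.3870 × 6.5366 = 0.2262.
τ(438 nm) = 0.0894 × (560/438)⁴ × 6.5366 = 0.0894 × 2.6721 × 6.5366 = 1.5615.
T(710)/T(438) = exp(τ_B − τ_A) = exp(1.3353) = 3.8013.

3.80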